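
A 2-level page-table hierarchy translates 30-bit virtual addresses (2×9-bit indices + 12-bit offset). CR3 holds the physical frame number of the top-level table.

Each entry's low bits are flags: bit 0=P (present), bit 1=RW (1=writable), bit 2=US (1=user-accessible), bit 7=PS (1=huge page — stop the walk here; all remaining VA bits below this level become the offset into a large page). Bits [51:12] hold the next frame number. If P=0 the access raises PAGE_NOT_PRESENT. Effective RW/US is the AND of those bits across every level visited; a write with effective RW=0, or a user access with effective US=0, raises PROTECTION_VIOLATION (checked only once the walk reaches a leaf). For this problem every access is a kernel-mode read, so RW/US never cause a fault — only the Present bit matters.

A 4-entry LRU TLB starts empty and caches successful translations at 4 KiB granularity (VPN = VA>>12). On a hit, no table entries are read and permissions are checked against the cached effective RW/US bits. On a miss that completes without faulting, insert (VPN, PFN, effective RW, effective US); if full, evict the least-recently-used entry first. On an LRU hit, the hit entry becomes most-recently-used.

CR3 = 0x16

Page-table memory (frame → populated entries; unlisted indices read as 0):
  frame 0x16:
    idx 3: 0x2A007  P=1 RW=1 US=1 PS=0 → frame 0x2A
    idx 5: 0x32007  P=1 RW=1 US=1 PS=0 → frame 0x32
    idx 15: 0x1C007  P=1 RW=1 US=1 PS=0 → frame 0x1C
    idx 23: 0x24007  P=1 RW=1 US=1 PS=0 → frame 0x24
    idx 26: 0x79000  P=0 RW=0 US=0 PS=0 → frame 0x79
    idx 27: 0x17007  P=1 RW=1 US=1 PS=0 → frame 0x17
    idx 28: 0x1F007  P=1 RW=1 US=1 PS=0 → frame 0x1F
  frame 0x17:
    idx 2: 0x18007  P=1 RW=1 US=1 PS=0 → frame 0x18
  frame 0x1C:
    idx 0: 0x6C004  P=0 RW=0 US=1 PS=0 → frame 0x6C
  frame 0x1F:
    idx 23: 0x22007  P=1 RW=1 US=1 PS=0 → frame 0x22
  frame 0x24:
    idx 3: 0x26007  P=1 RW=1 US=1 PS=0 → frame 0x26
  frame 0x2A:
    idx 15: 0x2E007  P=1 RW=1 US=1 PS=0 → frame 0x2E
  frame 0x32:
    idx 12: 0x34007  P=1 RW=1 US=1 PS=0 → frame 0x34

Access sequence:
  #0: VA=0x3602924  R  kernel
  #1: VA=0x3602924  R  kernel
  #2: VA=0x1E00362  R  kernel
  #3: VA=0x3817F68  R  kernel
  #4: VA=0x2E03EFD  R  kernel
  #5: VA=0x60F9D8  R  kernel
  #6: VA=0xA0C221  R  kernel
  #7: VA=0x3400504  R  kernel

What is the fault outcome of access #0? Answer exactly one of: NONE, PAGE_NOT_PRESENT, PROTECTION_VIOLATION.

Per-access translation:
#0 VA=0x3602924 (r,kernel):
  L0 @0x16[27] → 0x17007  P=1,RW=1,US=1,PS=0
  L1 @0x17[2] → 0x18007  P=1,RW=1,US=1,PS=0
  ✓ 0x18924  — 2 lookups
#1 VA=0x3602924 (r,kernel):
  TLB hit vpn=0x3602 → PA=0x18924
#2 VA=0x1E00362 (r,kernel):
  L0 @0x16[15] → 0x1C007  P=1,RW=1,US=1,PS=0
  L1 @0x1C[0] → 0x6C004  P=0,RW=0,US=1,PS=0
  ✗ PAGE_NOT_PRESENT  [2 reads]
#3 VA=0x3817F68 (r,kernel):
  L0 @0x16[28] → 0x1F007  P=1,RW=1,US=1,PS=0
  L1 @0x1F[23] → 0x22007  P=1,RW=1,US=1,PS=0
  ✓ 0x22F68  — 2 lookups
#4 VA=0x2E03EFD (r,kernel):
  L0 @0x16[23] → 0x24007  P=1,RW=1,US=1,PS=0
  L1 @0x24[3] → 0x26007  P=1,RW=1,US=1,PS=0
  ✓ 0x26EFD  — 2 lookups
#5 VA=0x60F9D8 (r,kernel):
  L0 @0x16[3] → 0x2A007  P=1,RW=1,US=1,PS=0
  L1 @0x2A[15] → 0x2E007  P=1,RW=1,US=1,PS=0
  ✓ 0x2E9D8  — 2 lookups
#6 VA=0xA0C221 (r,kernel):
  L0 @0x16[5] → 0x32007  P=1,RW=1,US=1,PS=0
  L1 @0x32[12] → 0x34007  P=1,RW=1,US=1,PS=0
  ✓ 0x34221  — 2 lookups
#7 VA=0x3400504 (r,kernel):
  L0 @0x16[26] → 0x79000  P=0,RW=0,US=0,PS=0
  ✗ PAGE_NOT_PRESENT  [1 reads]

Access #0 fault: NONE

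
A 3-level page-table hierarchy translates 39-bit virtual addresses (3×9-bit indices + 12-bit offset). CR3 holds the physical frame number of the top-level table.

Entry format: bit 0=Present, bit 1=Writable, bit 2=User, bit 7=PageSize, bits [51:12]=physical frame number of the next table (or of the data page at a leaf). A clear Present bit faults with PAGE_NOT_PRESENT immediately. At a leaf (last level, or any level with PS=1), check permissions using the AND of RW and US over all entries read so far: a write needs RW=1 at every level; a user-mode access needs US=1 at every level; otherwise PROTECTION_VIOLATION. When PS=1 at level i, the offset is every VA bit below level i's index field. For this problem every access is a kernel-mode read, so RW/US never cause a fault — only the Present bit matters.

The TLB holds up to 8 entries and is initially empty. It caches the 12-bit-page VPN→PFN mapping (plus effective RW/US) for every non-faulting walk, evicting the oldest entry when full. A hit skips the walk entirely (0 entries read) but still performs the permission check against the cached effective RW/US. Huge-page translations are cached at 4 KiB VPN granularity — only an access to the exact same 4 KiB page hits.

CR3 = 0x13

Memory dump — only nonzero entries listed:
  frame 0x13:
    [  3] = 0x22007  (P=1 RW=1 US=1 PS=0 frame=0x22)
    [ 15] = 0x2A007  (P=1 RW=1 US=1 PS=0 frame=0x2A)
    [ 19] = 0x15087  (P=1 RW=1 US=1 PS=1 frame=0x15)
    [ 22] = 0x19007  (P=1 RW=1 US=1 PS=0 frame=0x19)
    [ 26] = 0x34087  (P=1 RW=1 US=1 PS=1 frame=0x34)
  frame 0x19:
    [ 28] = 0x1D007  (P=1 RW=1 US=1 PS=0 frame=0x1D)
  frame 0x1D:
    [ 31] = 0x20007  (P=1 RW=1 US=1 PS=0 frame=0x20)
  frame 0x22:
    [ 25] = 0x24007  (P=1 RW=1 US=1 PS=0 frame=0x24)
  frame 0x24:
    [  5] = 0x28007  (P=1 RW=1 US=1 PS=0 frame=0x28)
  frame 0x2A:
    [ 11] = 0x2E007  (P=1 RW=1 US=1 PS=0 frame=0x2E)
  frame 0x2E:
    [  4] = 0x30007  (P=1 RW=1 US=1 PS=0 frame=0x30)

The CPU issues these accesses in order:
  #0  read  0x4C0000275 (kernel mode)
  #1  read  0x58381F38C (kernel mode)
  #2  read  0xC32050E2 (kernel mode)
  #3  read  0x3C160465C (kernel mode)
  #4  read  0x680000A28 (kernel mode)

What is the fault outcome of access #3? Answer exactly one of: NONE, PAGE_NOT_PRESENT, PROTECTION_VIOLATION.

Trace:
#0 VA=0x4C0000275 (r,kernel):
  L0: frame=0x13 idx=19 entry=0x15087 [P=1 RW=1 US=1 PS=1]
  ✓ 0x15275 (huge @L0)  — 1 lookups
#1 VA=0x58381F38C (r,kernel):
  L0: frame=0x13 idx=22 entry=0x19007 [P=1 RW=1 US=1 PS=0]
  L1: frame=0x19 idx=28 entry=0x1D007 [P=1 RW=1 US=1 PS=0]
  L2: frame=0x1D idx=31 entry=0x20007 [P=1 RW=1 US=1 PS=0]
  ✓ 0x2038C  — 3 lookups
#2 VA=0xC32050E2 (r,kernel):
  L0: frame=0x13 idx=3 entry=0x22007 [P=1 RW=1 US=1 PS=0]
  L1: frame=0x22 idx=25 entry=0x24007 [P=1 RW=1 US=1 PS=0]
  L2: frame=0x24 idx=5 entry=0x28007 [P=1 RW=1 US=1 PS=0]
  ✓ 0x280E2  — 3 lookups
#3 VA=0x3C160465C (r,kernel):
  L0: frame=0x13 idx=15 entry=0x2A007 [P=1 RW=1 US=1 PS=0]
  L1: frame=0x2A idx=11 entry=0x2E007 [P=1 RW=1 US=1 PS=0]
  L2: frame=0x2E idx=4 entry=0x30007 [P=1 RW=1 US=1 PS=0]
  ✓ 0x3065C  — 3 lookups
#4 VA=0x680000A28 (r,kernel):
  L0: frame=0x13 idx=26 entry=0x34087 [P=1 RW=1 US=1 PS=1]
  ✓ 0x34A28 (huge @L0)  — 1 lookups

Access #3 fault: NONE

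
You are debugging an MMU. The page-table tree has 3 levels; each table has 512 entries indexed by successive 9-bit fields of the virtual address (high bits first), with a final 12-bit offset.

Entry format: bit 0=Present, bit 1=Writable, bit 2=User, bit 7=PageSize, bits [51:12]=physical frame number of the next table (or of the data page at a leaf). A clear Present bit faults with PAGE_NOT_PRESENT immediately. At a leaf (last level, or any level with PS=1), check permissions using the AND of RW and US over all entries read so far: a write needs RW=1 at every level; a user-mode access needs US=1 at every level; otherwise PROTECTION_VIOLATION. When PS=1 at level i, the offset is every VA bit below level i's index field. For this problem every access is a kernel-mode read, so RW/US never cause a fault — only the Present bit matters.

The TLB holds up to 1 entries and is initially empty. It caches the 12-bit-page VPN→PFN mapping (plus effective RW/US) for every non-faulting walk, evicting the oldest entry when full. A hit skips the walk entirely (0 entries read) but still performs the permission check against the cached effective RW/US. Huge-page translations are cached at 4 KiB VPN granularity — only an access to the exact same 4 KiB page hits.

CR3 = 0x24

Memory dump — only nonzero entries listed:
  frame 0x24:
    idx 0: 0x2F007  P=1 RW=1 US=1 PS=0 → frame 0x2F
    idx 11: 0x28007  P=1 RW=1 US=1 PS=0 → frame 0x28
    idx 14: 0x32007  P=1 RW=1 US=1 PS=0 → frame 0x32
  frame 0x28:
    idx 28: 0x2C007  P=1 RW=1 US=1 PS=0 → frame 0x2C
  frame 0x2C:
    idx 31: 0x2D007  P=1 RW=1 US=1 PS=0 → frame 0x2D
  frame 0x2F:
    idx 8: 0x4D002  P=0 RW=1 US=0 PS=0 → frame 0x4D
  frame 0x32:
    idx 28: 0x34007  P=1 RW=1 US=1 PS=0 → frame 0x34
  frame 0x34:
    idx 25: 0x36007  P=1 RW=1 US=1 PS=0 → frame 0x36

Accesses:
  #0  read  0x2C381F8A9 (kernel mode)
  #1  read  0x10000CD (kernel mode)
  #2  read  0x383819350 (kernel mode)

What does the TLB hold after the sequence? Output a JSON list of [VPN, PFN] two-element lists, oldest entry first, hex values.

Per-access translation:
#0 VA=0x2C381F8A9 (r,kernel):
  [0] read 0x24 idx=11: raw=0x28007 flags P=1 W=1 U=1 S=0
  [1] read 0x28 idx=28: raw=0x2C007 flags P=1 W=1 U=1 S=0
  [2] read 0x2C idx=31: raw=0x2D007 flags P=1 W=1 U=1 S=0
  → PA=0x2D8A9  (3 entries read)
#1 VA=0x10000CD (r,kernel):
  [0] read 0x24 idx=0: raw=0x2F007 flags P=1 W=1 U=1 S=0
  [1] read 0x2F idx=8: raw=0x4D002 flags P=0 W=1 U=0 S=0
  ✗ PAGE_NOT_PRESENT  [2 reads]
#2 VA=0x383819350 (r,kernel):
  [0] read 0x24 idx=14: raw=0x32007 flags P=1 W=1 U=1 S=0
  [1] read 0x32 idx=28: raw=0x34007 flags P=1 W=1 U=1 S=0
  [2] read 0x34 idx=25: raw=0x36007 flags P=1 W=1 U=1 S=0
  → PA=0x36350  (3 entries read)

TLB: [["0x383819", "0x36"]]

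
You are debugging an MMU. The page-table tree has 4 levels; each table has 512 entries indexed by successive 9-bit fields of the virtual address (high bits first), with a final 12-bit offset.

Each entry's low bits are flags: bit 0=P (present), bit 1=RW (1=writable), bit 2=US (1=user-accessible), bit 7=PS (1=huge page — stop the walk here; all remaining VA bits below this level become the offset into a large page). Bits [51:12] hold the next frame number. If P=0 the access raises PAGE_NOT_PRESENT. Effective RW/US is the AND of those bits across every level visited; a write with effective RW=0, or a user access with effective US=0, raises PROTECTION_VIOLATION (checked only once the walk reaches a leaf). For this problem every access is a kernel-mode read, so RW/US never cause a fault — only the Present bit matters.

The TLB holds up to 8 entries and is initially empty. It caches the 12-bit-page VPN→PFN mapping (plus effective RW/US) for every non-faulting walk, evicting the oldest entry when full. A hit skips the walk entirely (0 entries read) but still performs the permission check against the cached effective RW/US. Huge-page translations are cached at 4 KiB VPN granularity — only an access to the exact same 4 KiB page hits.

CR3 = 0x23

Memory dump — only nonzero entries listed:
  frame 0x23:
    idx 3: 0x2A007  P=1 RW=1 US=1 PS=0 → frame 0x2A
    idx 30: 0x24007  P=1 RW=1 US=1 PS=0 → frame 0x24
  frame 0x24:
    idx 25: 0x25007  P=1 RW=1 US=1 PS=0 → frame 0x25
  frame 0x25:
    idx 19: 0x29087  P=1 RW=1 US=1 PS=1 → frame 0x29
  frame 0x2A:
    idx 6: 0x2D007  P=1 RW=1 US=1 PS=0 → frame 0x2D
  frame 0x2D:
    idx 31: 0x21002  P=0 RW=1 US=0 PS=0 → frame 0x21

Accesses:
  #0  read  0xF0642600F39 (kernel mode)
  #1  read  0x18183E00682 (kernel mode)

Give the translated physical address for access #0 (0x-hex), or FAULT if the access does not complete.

Trace:
#0 VA=0xF0642600F39 (r,kernel):
  L0 @0x23[30] → 0x24007  P=1,RW=1,US=1,PS=0
  L1 @0x24[25] → 0x25007  P=1,RW=1,US=1,PS=0
  L2 @0x25[19] → 0x29087  P=1,RW=1,US=1,PS=1
  ⇒ phys 0x29F39 (huge @L2)  [3 reads]
#1 VA=0x18183E00682 (r,kernel):
  L0 @0x23[3] → 0x2A007  P=1,RW=1,US=1,PS=0
  L1 @0x2A[6] → 0x2D007  P=1,RW=1,US=1,PS=0
  L2 @0x2D[31] → 0x21002  P=0,RW=1,US=0,PS=0
  ⇒ fault: PAGE_NOT_PRESENT  — 3 lookups

Access #0 PA: 0x29F39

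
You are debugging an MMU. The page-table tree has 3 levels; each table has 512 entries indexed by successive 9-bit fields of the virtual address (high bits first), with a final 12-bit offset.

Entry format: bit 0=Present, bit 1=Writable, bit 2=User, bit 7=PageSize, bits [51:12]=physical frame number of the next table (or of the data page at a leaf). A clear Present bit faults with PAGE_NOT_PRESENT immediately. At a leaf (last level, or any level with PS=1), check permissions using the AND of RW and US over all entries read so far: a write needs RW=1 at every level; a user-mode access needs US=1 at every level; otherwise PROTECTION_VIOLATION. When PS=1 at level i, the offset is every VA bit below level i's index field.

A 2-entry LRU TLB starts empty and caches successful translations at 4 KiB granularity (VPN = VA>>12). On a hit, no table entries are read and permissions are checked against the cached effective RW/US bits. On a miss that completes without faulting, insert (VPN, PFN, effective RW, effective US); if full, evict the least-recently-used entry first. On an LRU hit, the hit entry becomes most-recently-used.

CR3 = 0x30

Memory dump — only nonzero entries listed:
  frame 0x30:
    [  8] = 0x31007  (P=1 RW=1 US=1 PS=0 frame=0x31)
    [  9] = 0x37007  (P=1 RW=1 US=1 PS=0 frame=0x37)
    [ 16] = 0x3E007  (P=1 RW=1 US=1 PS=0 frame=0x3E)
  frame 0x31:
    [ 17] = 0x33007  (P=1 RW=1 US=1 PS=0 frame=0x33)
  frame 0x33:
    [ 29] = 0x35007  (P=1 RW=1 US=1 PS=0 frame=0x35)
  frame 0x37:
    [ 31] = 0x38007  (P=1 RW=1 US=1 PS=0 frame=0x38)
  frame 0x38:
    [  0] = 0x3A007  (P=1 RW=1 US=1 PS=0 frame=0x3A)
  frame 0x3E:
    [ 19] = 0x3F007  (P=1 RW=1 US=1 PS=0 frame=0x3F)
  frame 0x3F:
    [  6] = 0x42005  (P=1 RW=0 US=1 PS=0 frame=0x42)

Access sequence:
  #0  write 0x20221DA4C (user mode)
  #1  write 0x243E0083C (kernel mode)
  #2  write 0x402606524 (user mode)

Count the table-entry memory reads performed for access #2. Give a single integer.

Walk each access:
#0 VA=0x20221DA4C (w,user):
  L0 @0x30[8] → 0x31007  P=1,RW=1,US=1,PS=0
  L1 @0x31[17] → 0x33007  P=1,RW=1,US=1,PS=0
  L2 @0x33[29] → 0x35007  P=1,RW=1,US=1,PS=0
  ⇒ phys 0x35A4C  [3 reads]
#1 VA=0x243E0083C (w,kernel):
  L0 @0x30[9] → 0x37007  P=1,RW=1,US=1,PS=0
  L1 @0x37[31] → 0x38007  P=1,RW=1,US=1,PS=0
  L2 @0x38[0] → 0x3A007  P=1,RW=1,US=1,PS=0
  ⇒ phys 0x3A83C  [3 reads]
#2 VA=0x402606524 (w,user):
  L0 @0x30[16] → 0x3E007  P=1,RW=1,US=1,PS=0
  L1 @0x3E[19] → 0x3F007  P=1,RW=1,US=1,PS=0
  L2 @0x3F[6] → 0x42005  P=1,RW=0,US=1,PS=0
  ⇒ fault: PROTECTION_VIOLATION  — 3 lookups

Entries read for #2: 3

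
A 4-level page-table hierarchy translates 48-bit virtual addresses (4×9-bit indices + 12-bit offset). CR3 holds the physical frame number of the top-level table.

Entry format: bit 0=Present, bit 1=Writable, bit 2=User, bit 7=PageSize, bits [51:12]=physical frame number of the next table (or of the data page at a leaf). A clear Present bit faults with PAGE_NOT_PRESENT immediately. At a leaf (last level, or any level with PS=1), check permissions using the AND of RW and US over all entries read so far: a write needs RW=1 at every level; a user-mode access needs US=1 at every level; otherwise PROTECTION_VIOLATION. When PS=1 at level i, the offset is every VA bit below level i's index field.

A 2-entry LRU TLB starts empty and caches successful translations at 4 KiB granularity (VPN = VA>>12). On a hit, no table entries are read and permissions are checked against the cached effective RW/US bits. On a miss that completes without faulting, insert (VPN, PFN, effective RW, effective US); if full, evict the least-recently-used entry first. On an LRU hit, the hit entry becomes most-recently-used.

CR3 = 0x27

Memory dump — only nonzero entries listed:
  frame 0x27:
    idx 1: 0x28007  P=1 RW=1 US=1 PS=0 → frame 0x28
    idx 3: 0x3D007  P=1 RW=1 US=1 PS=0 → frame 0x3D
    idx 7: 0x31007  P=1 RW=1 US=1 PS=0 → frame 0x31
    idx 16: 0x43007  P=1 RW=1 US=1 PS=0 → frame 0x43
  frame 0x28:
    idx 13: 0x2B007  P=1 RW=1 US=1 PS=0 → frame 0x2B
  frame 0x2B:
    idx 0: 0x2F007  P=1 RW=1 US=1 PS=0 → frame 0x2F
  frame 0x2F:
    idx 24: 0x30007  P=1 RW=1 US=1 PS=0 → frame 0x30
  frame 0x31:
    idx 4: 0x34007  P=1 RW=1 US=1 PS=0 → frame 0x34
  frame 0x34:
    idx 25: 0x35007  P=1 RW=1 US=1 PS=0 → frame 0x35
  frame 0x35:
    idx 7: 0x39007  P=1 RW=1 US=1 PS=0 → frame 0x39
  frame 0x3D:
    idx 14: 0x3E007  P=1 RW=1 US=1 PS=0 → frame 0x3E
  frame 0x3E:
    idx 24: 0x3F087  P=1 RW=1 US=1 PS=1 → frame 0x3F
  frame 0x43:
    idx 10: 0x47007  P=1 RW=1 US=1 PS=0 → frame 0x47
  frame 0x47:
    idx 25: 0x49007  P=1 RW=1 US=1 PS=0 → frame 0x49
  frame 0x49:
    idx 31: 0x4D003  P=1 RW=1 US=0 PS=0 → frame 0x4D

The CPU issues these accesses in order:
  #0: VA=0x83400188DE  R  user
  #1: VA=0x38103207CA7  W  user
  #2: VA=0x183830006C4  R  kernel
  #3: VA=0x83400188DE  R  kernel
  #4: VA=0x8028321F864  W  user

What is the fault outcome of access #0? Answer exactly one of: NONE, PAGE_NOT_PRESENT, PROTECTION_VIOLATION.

Per-access translation:
#0 VA=0x83400188DE (r,user):
  L0 @0x27[1] → 0x28007  P=1,RW=1,US=1,PS=0
  L1 @0x28[13] → 0x2B007  P=1,RW=1,US=1,PS=0
  L2 @0x2B[0] → 0x2F007  P=1,RW=1,US=1,PS=0
  L3 @0x2F[24] → 0x30007  P=1,RW=1,US=1,PS=0
  → PA=0x308DE  (4 entries read)
#1 VA=0x38103207CA7 (w,user):
  L0 @0x27[7] → 0x31007  P=1,RW=1,US=1,PS=0
  L1 @0x31[4] → 0x34007  P=1,RW=1,US=1,PS=0
  L2 @0x34[25] → 0x35007  P=1,RW=1,US=1,PS=0
  L3 @0x35[7] → 0x39007  P=1,RW=1,US=1,PS=0
  → PA=0x39CA7  (4 entries read)
#2 VA=0x183830006C4 (r,kernel):
  L0 @0x27[3] → 0x3D007  P=1,RW=1,US=1,PS=0
  L1 @0x3D[14] → 0x3E007  P=1,RW=1,US=1,PS=0
  L2 @0x3E[24] → 0x3F087  P=1,RW=1,US=1,PS=1
  → PA=0x3F6C4 (huge @L2)  (3 entries read)
#3 VA=0x83400188DE (r,kernel):
  L0 @0x27[1] → 0x28007  P=1,RW=1,US=1,PS=0
  L1 @0x28[13] → 0x2B007  P=1,RW=1,US=1,PS=0
  L2 @0x2B[0] → 0x2F007  P=1,RW=1,US=1,PS=0
  L3 @0x2F[24] → 0x30007  P=1,RW=1,US=1,PS=0
  → PA=0x308DE  (4 entries read)
#4 VA=0x8028321F864 (w,user):
  L0 @0x27[16] → 0x43007  P=1,RW=1,US=1,PS=0
  L1 @0x43[10] → 0x47007  P=1,RW=1,US=1,PS=0
  L2 @0x47[25] → 0x49007  P=1,RW=1,US=1,PS=0
  L3 @0x49[31] → 0x4D003  P=1,RW=1,US=0,PS=0
  ✗ PROTECTION_VIOLATION  [4 reads]

Access #0 fault: NONE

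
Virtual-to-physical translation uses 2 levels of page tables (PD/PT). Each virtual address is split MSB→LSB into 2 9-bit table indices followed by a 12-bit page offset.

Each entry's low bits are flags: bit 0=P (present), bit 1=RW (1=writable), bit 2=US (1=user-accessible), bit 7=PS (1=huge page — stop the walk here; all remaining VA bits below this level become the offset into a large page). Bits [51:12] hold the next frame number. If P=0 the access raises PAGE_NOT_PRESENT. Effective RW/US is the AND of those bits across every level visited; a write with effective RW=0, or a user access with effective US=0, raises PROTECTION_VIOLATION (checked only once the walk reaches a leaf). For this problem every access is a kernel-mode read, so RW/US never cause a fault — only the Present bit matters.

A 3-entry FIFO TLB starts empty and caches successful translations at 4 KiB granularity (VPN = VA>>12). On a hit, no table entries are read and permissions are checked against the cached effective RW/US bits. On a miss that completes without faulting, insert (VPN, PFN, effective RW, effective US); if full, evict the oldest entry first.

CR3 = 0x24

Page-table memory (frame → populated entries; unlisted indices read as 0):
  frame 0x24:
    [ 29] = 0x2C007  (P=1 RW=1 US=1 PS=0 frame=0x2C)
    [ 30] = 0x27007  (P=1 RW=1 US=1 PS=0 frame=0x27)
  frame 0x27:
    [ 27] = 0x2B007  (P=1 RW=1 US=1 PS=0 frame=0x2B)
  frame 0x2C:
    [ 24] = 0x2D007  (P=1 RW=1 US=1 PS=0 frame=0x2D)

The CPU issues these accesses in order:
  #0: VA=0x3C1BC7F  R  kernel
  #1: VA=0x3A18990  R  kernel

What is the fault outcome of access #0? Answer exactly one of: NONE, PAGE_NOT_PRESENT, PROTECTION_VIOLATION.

Walk each access:
#0 VA=0x3C1BC7F (r,kernel):
  [0] read 0x24 idx=30: raw=0x27007 flags P=1 W=1 U=1 S=0
  [1] read 0x27 idx=27: raw=0x2B007 flags P=1 W=1 U=1 S=0
  ✓ 0x2BC7F  — 2 lookups
#1 VA=0x3A18990 (r,kernel):
  [0] read 0x24 idx=29: raw=0x2C007 flags P=1 W=1 U=1 S=0
  [1] read 0x2C idx=24: raw=0x2D007 flags P=1 W=1 U=1 S=0
  ✓ 0x2D990  — 2 lookups

Access #0 fault: NONE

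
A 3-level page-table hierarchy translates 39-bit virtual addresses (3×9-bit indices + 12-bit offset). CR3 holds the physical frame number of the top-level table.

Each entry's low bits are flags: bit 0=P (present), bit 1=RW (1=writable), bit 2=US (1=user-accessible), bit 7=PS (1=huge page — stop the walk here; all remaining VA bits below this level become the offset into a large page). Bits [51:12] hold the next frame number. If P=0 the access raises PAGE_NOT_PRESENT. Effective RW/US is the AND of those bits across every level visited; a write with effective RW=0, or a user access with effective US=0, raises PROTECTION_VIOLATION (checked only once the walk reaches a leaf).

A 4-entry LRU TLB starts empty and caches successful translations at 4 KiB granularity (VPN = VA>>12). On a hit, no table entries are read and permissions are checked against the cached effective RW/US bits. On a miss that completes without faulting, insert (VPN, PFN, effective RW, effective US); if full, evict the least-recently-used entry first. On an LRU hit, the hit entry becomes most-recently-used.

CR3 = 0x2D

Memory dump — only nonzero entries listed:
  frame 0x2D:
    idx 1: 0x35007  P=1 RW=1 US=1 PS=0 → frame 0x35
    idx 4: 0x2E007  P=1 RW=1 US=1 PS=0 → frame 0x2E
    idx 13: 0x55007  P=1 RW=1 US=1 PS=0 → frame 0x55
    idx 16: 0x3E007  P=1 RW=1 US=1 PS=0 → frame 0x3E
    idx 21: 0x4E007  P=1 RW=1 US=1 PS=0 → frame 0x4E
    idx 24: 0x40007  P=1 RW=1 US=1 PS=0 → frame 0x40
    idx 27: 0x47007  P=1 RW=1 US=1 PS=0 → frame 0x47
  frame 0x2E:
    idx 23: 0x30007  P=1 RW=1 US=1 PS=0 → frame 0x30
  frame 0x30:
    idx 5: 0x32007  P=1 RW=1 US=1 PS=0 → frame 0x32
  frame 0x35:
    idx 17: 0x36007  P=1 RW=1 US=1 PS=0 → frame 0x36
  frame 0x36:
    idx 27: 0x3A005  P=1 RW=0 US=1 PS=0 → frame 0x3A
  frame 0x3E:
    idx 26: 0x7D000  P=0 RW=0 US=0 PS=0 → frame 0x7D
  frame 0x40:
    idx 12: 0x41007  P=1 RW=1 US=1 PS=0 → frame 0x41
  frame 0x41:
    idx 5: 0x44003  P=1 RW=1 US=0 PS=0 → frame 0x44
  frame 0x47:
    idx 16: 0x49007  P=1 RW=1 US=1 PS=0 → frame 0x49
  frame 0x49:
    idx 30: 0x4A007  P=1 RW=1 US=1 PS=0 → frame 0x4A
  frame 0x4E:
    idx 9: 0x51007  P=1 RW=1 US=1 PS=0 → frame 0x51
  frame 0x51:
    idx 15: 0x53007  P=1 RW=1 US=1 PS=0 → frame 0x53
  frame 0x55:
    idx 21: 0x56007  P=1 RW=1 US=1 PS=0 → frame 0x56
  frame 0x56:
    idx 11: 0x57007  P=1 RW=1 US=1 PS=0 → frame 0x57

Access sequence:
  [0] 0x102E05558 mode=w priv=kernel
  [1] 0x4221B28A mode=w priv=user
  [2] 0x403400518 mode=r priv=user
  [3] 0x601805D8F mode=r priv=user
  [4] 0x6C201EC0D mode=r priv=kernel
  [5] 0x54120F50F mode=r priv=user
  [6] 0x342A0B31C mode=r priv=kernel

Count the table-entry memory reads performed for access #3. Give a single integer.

Walk each access:
#0 VA=0x102E05558 (w,kernel):
  lvl0: tbl 0x2D, slot 4 ⇒ 0x2E007 (P1/RW1/US1/PS0)
  lvl1: tbl 0x2E, slot 23 ⇒ 0x30007 (P1/RW1/US1/PS0)
  lvl2: tbl 0x30, slot 5 ⇒ 0x32007 (P1/RW1/US1/PS0)
  ⇒ phys 0x32558  [3 reads]
#1 VA=0x4221B28A (w,user):
  lvl0: tbl 0x2D, slot 1 ⇒ 0x35007 (P1/RW1/US1/PS0)
  lvl1: tbl 0x35, slot 17 ⇒ 0x36007 (P1/RW1/US1/PS0)
  lvl2: tbl 0x36, slot 27 ⇒ 0x3A005 (P1/RW0/US1/PS0)
  → PROTECTION_VIOLATION  (3 entries read)
#2 VA=0x403400518 (r,user):
  lvl0: tbl 0x2D, slot 16 ⇒ 0x3E007 (P1/RW1/US1/PS0)
  lvl1: tbl 0x3E, slot 26 ⇒ 0x7D000 (P0/RW0/US0/PS0)
  → PAGE_NOT_PRESENT  (2 entries read)
#3 VA=0x601805D8F (r,user):
  lvl0: tbl 0x2D, slot 24 ⇒ 0x40007 (P1/RW1/US1/PS0)
  lvl1: tbl 0x40, slot 12 ⇒ 0x41007 (P1/RW1/US1/PS0)
  lvl2: tbl 0x41, slot 5 ⇒ 0x44003 (P1/RW1/US0/PS0)
  → PROTECTION_VIOLATION  (3 entries read)
#4 VA=0x6C201EC0D (r,kernel):
  lvl0: tbl 0x2D, slot 27 ⇒ 0x47007 (P1/RW1/US1/PS0)
  lvl1: tbl 0x47, slot 16 ⇒ 0x49007 (P1/RW1/US1/PS0)
  lvl2: tbl 0x49, slot 30 ⇒ 0x4A007 (P1/RW1/US1/PS0)
  ⇒ phys 0x4AC0D  [3 reads]
#5 VA=0x54120F50F (r,user):
  lvl0: tbl 0x2D, slot 21 ⇒ 0x4E007 (P1/RW1/US1/PS0)
  lvl1: tbl 0x4E, slot 9 ⇒ 0x51007 (P1/RW1/US1/PS0)
  lvl2: tbl 0x51, slot 15 ⇒ 0x53007 (P1/RW1/US1/PS0)
  ⇒ phys 0x5350F  [3 reads]
#6 VA=0x342A0B31C (r,kernel):
  lvl0: tbl 0x2D, slot 13 ⇒ 0x55007 (P1/RW1/US1/PS0)
  lvl1: tbl 0x55, slot 21 ⇒ 0x56007 (P1/RW1/US1/PS0)
  lvl2: tbl 0x56, slot 11 ⇒ 0x57007 (P1/RW1/US1/PS0)
  ⇒ phys 0x5731C  [3 reads]

Entries read for #3: 3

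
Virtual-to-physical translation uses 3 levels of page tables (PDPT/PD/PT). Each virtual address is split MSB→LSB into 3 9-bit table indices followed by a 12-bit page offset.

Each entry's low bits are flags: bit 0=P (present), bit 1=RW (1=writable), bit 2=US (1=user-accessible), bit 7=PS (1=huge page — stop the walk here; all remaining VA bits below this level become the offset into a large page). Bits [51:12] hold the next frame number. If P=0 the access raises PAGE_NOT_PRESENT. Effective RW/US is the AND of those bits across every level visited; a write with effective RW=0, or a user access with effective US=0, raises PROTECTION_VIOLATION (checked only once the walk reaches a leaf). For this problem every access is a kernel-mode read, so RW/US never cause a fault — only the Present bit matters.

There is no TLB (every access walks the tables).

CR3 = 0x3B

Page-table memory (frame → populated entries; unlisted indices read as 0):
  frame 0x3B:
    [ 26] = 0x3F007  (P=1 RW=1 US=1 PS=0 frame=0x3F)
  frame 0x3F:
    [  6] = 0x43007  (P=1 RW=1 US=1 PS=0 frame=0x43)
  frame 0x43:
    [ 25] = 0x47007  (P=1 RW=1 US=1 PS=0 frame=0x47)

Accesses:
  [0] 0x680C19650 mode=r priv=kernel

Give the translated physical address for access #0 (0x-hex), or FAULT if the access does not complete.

Per-access translation:
#0 VA=0x680C19650 (r,kernel):
  [0] read 0x3B idx=26: raw=0x3F007 flags P=1 W=1 U=1 S=0
  [1] read 0x3F idx=6: raw=0x43007 flags P=1 W=1 U=1 S=0
  [2] read 0x43 idx=25: raw=0x47007 flags P=1 W=1 U=1 S=0
  → PA=0x47650  (3 entries read)

Access #0 PA: 0x47650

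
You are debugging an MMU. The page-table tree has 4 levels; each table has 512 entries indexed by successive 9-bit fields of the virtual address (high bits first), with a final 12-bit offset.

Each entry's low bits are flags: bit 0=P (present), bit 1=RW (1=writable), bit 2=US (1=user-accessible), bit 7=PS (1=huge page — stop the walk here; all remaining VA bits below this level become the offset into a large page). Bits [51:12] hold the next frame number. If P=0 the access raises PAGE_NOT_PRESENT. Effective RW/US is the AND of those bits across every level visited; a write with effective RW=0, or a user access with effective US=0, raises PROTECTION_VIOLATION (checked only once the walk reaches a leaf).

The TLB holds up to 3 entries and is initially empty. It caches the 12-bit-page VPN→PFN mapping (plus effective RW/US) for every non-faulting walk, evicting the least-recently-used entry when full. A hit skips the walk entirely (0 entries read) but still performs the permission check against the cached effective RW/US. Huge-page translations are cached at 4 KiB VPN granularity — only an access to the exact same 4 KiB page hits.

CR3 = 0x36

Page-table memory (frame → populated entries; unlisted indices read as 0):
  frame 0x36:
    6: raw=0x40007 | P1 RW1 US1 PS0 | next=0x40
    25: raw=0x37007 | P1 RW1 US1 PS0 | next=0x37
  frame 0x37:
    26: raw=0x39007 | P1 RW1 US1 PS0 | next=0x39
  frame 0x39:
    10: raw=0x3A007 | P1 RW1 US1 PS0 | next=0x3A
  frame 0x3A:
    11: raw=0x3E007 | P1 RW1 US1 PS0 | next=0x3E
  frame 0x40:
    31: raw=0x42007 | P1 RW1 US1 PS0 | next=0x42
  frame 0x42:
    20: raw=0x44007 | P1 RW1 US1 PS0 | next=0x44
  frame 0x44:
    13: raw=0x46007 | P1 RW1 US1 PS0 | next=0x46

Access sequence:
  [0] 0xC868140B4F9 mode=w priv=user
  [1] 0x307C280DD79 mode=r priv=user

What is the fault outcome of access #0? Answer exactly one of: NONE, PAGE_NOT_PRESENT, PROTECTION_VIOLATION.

Walk each access:
#0 VA=0xC868140B4F9 (w,user):
  L0 @0x36[25] → 0x37007  P=1,RW=1,US=1,PS=0
  L1 @0x37[26] → 0x39007  P=1,RW=1,US=1,PS=0
  L2 @0x39[10] → 0x3A007  P=1,RW=1,US=1,PS=0
  L3 @0x3A[11] → 0x3E007  P=1,RW=1,US=1,PS=0
  ✓ 0x3E4F9  — 4 lookups
#1 VA=0x307C280DD79 (r,user):
  L0 @0x36[6] → 0x40007  P=1,RW=1,US=1,PS=0
  L1 @0x40[31] → 0x42007  P=1,RW=1,US=1,PS=0
  L2 @0x42[20] → 0x44007  P=1,RW=1,US=1,PS=0
  L3 @0x44[13] → 0x46007  P=1,RW=1,US=1,PS=0
  ✓ 0x46D79  — 4 lookups

Access #0 fault: NONE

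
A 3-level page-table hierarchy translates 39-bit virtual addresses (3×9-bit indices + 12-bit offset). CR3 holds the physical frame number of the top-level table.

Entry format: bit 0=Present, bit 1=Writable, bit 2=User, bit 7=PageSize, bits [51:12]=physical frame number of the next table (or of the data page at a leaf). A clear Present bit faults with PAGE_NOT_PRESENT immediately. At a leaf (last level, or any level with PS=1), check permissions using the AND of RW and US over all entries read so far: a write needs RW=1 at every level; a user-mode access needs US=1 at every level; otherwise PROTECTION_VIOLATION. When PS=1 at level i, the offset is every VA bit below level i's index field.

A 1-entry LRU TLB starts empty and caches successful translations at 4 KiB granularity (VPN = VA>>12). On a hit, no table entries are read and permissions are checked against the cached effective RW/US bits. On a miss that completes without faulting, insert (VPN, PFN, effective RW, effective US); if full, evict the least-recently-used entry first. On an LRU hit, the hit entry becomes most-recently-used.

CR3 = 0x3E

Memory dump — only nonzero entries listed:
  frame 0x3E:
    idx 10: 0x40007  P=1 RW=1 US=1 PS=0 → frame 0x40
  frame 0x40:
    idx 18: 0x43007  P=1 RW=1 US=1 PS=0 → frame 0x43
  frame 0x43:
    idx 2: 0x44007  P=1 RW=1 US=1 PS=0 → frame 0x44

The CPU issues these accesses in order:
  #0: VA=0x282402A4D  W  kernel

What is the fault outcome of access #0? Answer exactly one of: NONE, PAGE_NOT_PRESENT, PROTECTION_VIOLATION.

Per-access translation:
#0 VA=0x282402A4D (w,kernel):
  L0 @0x3E[10] → 0x40007  P=1,RW=1,US=1,PS=0
  L1 @0x40[18] → 0x43007  P=1,RW=1,US=1,PS=0
  L2 @0x43[2] → 0x44007  P=1,RW=1,US=1,PS=0
  ⇒ phys 0x44A4D  [3 reads]

Access #0 fault: NONE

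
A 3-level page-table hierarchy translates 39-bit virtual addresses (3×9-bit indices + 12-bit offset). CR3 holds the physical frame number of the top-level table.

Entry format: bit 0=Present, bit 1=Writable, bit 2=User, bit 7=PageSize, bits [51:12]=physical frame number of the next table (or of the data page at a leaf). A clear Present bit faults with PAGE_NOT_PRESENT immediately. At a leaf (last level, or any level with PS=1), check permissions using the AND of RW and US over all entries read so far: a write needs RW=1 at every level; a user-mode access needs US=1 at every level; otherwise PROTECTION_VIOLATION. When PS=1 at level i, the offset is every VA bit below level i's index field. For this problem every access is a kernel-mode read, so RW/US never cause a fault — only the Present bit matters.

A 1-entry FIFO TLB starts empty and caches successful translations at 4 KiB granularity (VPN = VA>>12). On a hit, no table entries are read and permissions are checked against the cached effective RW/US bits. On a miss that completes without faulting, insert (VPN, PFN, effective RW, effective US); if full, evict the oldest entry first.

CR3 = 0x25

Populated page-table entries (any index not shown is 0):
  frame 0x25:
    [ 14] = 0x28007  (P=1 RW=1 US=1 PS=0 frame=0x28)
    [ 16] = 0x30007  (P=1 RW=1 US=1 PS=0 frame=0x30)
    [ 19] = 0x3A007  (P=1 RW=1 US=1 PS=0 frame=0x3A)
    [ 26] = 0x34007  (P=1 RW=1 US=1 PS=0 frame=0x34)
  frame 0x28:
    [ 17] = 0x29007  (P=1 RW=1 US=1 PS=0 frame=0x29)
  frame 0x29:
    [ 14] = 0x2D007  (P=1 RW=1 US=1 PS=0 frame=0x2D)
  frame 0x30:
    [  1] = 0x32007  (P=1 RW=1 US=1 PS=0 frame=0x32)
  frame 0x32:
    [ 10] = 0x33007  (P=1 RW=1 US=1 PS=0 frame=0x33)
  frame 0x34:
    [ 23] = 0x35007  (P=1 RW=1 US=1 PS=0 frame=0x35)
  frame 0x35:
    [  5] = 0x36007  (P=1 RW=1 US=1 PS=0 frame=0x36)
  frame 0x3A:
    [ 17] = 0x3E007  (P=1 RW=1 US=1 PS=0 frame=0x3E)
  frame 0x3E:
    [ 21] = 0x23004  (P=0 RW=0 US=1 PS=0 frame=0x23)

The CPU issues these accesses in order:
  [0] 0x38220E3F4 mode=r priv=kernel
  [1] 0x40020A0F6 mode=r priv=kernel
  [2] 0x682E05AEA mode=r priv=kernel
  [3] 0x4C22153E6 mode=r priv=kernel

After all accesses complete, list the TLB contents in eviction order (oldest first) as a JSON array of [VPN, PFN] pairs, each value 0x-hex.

Per-access translation:
#0 VA=0x38220E3F4 (r,kernel):
  [0] read 0x25 idx=14: raw=0x28007 flags P=1 W=1 U=1 S=0
  [1] read 0x28 idx=17: raw=0x29007 flags P=1 W=1 U=1 S=0
  [2] read 0x29 idx=14: raw=0x2D007 flags P=1 W=1 U=1 S=0
  ⇒ phys 0x2D3F4  [3 reads]
#1 VA=0x40020A0F6 (r,kernel):
  [0] read 0x25 idx=16: raw=0x30007 flags P=1 W=1 U=1 S=0
  [1] read 0x30 idx=1: raw=0x32007 flags P=1 W=1 U=1 S=0
  [2] read 0x32 idx=10: raw=0x33007 flags P=1 W=1 U=1 S=0
  ⇒ phys 0x330F6  [3 reads]
#2 VA=0x682E05AEA (r,kernel):
  [0] read 0x25 idx=26: raw=0x34007 flags P=1 W=1 U=1 S=0
  [1] read 0x34 idx=23: raw=0x35007 flags P=1 W=1 U=1 S=0
  [2] read 0x35 idx=5: raw=0x36007 flags P=1 W=1 U=1 S=0
  ⇒ phys 0x36AEA  [3 reads]
#3 VA=0x4C22153E6 (r,kernel):
  [0] read 0x25 idx=19: raw=0x3A007 flags P=1 W=1 U=1 S=0
  [1] read 0x3A idx=17: raw=0x3E007 flags P=1 W=1 U=1 S=0
  [2] read 0x3E idx=21: raw=0x23004 flags P=0 W=0 U=1 S=0
  ⇒ fault: PAGE_NOT_PRESENT  — 3 lookups

TLB: [["0x682E05", "0x36"]]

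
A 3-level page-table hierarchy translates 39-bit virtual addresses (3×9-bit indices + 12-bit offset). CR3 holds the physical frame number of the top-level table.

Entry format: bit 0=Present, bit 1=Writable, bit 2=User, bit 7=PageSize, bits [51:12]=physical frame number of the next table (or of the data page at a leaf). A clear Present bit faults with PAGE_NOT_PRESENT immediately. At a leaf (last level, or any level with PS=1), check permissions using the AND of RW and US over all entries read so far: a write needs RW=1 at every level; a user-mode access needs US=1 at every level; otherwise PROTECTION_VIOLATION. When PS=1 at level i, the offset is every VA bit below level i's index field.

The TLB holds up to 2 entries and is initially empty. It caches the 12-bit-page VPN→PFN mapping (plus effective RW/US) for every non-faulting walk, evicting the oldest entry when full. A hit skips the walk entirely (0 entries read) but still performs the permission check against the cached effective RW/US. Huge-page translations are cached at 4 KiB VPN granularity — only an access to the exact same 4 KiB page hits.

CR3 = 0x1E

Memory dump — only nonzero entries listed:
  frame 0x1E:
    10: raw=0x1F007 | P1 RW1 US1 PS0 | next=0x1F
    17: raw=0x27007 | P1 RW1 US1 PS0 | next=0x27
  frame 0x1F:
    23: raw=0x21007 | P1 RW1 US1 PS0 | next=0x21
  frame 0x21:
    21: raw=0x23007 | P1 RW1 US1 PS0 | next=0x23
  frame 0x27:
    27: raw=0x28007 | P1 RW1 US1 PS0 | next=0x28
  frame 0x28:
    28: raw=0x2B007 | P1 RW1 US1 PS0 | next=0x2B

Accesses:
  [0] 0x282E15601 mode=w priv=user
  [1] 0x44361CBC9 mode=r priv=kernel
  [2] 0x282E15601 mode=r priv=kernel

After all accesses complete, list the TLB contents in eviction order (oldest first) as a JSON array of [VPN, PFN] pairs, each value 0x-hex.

Trace:
#0 VA=0x282E15601 (w,user):
  lvl0: tbl 0x1E, slot 10 ⇒ 0x1F007 (P1/RW1/US1/PS0)
  lvl1: tbl 0x1F, slot 23 ⇒ 0x21007 (P1/RW1/US1/PS0)
  lvl2: tbl 0x21, slot 21 ⇒ 0x23007 (P1/RW1/US1/PS0)
  → PA=0x23601  (3 entries read)
#1 VA=0x44361CBC9 (r,kernel):
  lvl0: tbl 0x1E, slot 17 ⇒ 0x27007 (P1/RW1/US1/PS0)
  lvl1: tbl 0x27, slot 27 ⇒ 0x28007 (P1/RW1/US1/PS0)
  lvl2: tbl 0x28, slot 28 ⇒ 0x2B007 (P1/RW1/US1/PS0)
  → PA=0x2BBC9  (3 entries read)
#2 VA=0x282E15601 (r,kernel):
  TLB hit vpn=0x282E15 → PA=0x23601

TLB: [["0x282E15", "0x23"], ["0x44361C", "0x2B"]]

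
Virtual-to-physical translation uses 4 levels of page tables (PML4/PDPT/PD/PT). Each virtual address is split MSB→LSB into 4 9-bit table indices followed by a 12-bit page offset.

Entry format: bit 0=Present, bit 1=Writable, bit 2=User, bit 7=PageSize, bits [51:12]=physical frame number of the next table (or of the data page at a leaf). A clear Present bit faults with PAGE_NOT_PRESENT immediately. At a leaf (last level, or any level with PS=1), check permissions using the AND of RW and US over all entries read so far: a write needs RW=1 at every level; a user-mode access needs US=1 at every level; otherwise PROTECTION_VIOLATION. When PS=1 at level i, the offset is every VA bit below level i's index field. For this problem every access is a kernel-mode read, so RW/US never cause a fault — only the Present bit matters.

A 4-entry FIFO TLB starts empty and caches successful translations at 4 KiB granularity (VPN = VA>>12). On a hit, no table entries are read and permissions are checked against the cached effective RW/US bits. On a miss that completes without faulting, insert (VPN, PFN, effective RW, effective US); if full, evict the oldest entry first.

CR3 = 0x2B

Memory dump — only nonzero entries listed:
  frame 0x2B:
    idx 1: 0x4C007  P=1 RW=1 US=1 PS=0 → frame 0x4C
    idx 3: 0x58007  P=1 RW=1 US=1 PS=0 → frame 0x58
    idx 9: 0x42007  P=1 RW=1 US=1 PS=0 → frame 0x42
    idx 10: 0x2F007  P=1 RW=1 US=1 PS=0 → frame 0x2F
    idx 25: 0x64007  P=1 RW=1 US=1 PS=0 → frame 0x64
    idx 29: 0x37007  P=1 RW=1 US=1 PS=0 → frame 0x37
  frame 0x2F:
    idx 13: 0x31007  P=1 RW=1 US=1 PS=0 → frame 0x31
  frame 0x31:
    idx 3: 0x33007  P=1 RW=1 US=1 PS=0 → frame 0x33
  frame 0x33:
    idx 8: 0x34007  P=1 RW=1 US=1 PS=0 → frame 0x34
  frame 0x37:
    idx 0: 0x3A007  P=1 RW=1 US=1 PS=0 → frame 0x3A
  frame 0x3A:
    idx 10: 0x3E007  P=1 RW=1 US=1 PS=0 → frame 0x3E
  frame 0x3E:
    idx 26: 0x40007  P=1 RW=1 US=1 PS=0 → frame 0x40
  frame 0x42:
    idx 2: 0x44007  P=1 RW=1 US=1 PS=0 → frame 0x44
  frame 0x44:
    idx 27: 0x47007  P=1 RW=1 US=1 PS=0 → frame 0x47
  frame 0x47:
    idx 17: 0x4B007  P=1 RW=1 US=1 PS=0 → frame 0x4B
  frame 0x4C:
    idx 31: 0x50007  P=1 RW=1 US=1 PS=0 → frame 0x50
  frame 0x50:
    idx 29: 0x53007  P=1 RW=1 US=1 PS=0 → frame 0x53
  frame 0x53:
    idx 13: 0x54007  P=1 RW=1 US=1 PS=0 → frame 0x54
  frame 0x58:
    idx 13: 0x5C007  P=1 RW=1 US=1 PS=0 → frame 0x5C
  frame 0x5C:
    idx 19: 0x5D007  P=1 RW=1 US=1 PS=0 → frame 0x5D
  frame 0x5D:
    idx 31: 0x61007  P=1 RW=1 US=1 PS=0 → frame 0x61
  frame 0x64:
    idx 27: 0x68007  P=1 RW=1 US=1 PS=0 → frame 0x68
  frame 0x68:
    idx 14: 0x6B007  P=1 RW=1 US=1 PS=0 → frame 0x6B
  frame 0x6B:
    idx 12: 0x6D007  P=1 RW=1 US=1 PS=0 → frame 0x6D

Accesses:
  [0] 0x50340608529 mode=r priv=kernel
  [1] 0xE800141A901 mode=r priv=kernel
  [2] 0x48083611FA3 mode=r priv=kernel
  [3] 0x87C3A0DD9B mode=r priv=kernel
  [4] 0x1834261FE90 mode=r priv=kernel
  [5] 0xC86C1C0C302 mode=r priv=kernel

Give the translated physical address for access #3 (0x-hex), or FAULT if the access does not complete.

Walk each access:
#0 VA=0x50340608529 (r,kernel):
  [0] read 0x2B idx=10: raw=0x2F007 flags P=1 W=1 U=1 S=0
  [1] read 0x2F idx=13: raw=0x31007 flags P=1 W=1 U=1 S=0
  [2] read 0x31 idx=3: raw=0x33007 flags P=1 W=1 U=1 S=0
  [3] read 0x33 idx=8: raw=0x34007 flags P=1 W=1 U=1 S=0
  ⇒ phys 0x34529  [4 reads]
#1 VA=0xE800141A901 (r,kernel):
  [0] read 0x2B idx=29: raw=0x37007 flags P=1 W=1 U=1 S=0
  [1] read 0x37 idx=0: raw=0x3A007 flags P=1 W=1 U=1 S=0
  [2] read 0x3A idx=10: raw=0x3E007 flags P=1 W=1 U=1 S=0
  [3] read 0x3E idx=26: raw=0x40007 flags P=1 W=1 U=1 S=0
  ⇒ phys 0x40901  [4 reads]
#2 VA=0x48083611FA3 (r,kernel):
  [0] read 0x2B idx=9: raw=0x42007 flags P=1 W=1 U=1 S=0
  [1] read 0x42 idx=2: raw=0x44007 flags P=1 W=1 U=1 S=0
  [2] read 0x44 idx=27: raw=0x47007 flags P=1 W=1 U=1 S=0
  [3] read 0x47 idx=17: raw=0x4B007 flags P=1 W=1 U=1 S=0
  ⇒ phys 0x4BFA3  [4 reads]
#3 VA=0x87C3A0DD9B (r,kernel):
  [0] read 0x2B idx=1: raw=0x4C007 flags P=1 W=1 U=1 S=0
  [1] read 0x4C idx=31: raw=0x50007 flags P=1 W=1 U=1 S=0
  [2] read 0x50 idx=29: raw=0x53007 flags P=1 W=1 U=1 S=0
  [3] read 0x53 idx=13: raw=0x54007 flags P=1 W=1 U=1 S=0
  ⇒ phys 0x54D9B  [4 reads]
#4 VA=0x1834261FE90 (r,kernel):
  [0] read 0x2B idx=3: raw=0x58007 flags P=1 W=1 U=1 S=0
  [1] read 0x58 idx=13: raw=0x5C007 flags P=1 W=1 U=1 S=0
  [2] read 0x5C idx=19: raw=0x5D007 flags P=1 W=1 U=1 S=0
  [3] read 0x5D idx=31: raw=0x61007 flags P=1 W=1 U=1 S=0
  ⇒ phys 0x61E90  [4 reads]
#5 VA=0xC86C1C0C302 (r,kernel):
  [0] read 0x2B idx=25: raw=0x64007 flags P=1 W=1 U=1 S=0
  [1] read 0x64 idx=27: raw=0x68007 flags P=1 W=1 U=1 S=0
  [2] read 0x68 idx=14: raw=0x6B007 flags P=1 W=1 U=1 S=0
  [3] read 0x6B idx=12: raw=0x6D007 flags P=1 W=1 U=1 S=0
  ⇒ phys 0x6D302  [4 reads]

Access #3 PA: 0x54D9B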